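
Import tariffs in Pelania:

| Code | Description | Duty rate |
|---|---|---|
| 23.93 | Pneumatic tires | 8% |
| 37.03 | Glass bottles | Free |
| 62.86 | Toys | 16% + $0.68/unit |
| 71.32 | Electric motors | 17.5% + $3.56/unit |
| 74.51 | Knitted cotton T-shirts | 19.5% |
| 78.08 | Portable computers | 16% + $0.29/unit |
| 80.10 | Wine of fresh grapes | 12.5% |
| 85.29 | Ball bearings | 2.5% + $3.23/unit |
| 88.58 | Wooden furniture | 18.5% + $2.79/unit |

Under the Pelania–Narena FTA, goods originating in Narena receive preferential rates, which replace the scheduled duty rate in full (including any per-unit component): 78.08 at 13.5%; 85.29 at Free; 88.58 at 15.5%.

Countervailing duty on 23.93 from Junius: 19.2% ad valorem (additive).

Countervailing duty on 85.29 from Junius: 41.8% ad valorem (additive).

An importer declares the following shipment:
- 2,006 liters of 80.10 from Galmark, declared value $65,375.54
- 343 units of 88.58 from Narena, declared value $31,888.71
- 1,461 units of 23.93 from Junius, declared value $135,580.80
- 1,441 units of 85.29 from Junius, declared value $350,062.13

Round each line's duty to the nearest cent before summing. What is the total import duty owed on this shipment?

$209,724.62

Line 1 (80.10, Galmark, 2,006 liters, $65,375.54):
Base rate for 80.10 is 12.5%.
Duty = $65,375.54 × 12.5% = $8,171.94.
Line 2 (88.58, Narena, 343 units, $31,888.71):
Base rate for 88.58 is 18.5% + $2.79/unit.
Origin Narena qualifies under the Pelania–Narena agreement and 88.58 is covered: preferential rate 15.5% applies instead.
Duty = $31,888.71 × 15.5% = $4,942.75.
Line 3 (23.93, Junius, 1,461 units, $135,580.80):
Base rate for 23.93 is 8%.
Additional duty on 23.93 from Junius: +19.2%. Applied ad valorem rate: 8% + 19.2% = 27.2%.
Duty = $135,580.80 × 27.2% = $36,877.98.
Line 4 (85.29, Junius, 1,441 units, $350,062.13):
Base rate for 85.29 is 2.5% + $3.23/unit.
85.29 has an FTA preferential rate, but origin Junius is not Narena; base rate stands.
Additional duty on 85.29 from Junius: +41.8%. Applied ad valorem rate: 2.5% + 41.8% = 44.3%.
Duty = $350,062.13 × 44.3% + 1,441 × $3.23 = $159,731.95.
Total = $8,171.94 + $4,942.75 + $36,877.98 + $159,731.95 = $209,724.62.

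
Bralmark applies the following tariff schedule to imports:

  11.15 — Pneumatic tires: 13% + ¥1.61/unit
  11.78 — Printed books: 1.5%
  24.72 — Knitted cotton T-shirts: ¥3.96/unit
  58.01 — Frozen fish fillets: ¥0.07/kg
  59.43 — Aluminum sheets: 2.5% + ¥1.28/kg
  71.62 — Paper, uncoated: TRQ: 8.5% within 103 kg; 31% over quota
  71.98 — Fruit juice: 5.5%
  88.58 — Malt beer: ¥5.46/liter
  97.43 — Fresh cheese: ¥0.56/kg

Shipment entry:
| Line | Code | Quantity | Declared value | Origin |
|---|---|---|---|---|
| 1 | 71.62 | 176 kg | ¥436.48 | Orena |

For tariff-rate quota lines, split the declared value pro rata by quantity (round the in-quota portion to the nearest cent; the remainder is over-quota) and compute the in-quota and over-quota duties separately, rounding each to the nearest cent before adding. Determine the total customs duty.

¥77.83

Line 1 (71.62, Orena, 176 kg, ¥436.48):
Code 71.62 is under a tariff-rate quota (threshold 103 kg). In-quota: 103 kg at 8.5%; over-quota: 73 kg at 31%.
Pro-rata value split: in-quota = ¥436.48 × 103/176 = ¥255.44; over-quota = ¥436.48 − ¥255.44 = ¥181.04.
In-quota duty = ¥255.44 × 8.5% = ¥21.71. Over-quota duty = ¥181.04 × 31% = ¥56.12.
Line duty = ¥21.71 + ¥56.12 = ¥77.83.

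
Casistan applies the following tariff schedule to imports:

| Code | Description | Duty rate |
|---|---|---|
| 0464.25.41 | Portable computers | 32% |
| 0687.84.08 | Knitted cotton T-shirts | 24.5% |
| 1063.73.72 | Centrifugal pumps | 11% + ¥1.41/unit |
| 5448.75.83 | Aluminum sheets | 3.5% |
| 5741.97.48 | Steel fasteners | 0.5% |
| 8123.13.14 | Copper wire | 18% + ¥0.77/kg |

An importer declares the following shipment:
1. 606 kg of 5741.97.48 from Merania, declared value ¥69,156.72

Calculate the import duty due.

Line 1 (5741.97.48, Merania, 606 kg, ¥69,156.72):
Base rate for 5741.97.48 is 0.5%.
Duty = ¥69,156.72 × 0.5% = ¥345.78.

¥345.78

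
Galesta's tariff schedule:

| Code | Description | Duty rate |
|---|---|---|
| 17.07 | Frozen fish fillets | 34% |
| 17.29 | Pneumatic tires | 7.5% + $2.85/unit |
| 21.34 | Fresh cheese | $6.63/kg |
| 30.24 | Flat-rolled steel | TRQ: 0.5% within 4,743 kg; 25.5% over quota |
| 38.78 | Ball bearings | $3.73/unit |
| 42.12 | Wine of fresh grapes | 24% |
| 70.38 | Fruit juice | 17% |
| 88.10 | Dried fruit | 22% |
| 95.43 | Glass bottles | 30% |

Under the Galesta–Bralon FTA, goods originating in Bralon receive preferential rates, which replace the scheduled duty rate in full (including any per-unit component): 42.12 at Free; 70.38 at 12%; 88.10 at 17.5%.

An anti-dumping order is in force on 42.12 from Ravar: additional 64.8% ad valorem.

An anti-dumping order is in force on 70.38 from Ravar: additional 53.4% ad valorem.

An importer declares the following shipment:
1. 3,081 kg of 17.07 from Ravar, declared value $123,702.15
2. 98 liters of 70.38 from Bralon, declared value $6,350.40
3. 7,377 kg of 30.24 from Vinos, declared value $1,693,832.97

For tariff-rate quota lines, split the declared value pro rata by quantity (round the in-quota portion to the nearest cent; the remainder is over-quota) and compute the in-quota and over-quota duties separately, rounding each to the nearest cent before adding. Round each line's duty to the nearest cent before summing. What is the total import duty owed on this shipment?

Line 1 (17.07, Ravar, 3,081 kg, $123,702.15):
Base rate for 17.07 is 34%.
Duty = $123,702.15 × 34% = $42,058.73.
Line 2 (70.38, Bralon, 98 liters, $6,350.40):
Base rate for 70.38 is 17%.
Origin Bralon qualifies under the Galesta–Bralon agreement and 70.38 is covered: preferential rate 12% applies instead.
The additional-duty order on 70.38 targets Ravar, not Bralon; it does not apply.
Duty = $6,350.40 × 12% = $762.05.
Line 3 (30.24, Vinos, 7,377 kg, $1,693,832.97):
Code 30.24 is under a tariff-rate quota (threshold 4,743 kg). In-quota: 4,743 kg at 0.5%; over-quota: 2,634 kg at 25.5%.
Pro-rata value split: in-quota = $1,693,832.97 × 4,743/7,377 = $1,089,040.23; over-quota = $1,693,832.97 − $1,089,040.23 = $604,792.74.
In-quota duty = $1,089,040.23 × 0.5% = $5,445.20. Over-quota duty = $604,792.74 × 25.5% = $154,222.15.
Line duty = $5,445.20 + $154,222.15 = $159,667.35.
Total = $42,058.73 + $762.05 + $159,667.35 = $202,488.13.

$202,488.13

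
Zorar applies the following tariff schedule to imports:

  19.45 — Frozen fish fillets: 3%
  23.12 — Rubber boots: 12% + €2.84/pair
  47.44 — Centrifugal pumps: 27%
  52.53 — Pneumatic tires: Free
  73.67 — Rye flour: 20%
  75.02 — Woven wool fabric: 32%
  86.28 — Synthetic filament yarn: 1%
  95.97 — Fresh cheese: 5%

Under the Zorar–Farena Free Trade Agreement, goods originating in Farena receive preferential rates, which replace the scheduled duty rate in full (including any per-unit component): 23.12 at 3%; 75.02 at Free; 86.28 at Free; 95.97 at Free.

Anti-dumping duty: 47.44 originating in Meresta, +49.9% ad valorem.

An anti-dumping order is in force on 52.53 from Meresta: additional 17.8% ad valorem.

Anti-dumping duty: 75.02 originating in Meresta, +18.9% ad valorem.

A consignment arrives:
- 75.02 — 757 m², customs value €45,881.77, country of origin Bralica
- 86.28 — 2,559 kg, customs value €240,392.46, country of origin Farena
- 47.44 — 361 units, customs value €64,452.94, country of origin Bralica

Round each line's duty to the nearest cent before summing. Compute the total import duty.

Line 1 (75.02, Bralica, 757 m², €45,881.77):
Base rate for 75.02 is 32%.
75.02 has an FTA preferential rate, but origin Bralica is not Farena; base rate stands.
The additional-duty order on 75.02 targets Meresta, not Bralica; it does not apply.
Duty = €45,881.77 × 32% = €14,682.17.
Line 2 (86.28, Farena, 2,559 kg, €240,392.46):
Base rate for 86.28 is 1%.
Origin Farena qualifies under the Zorar–Farena agreement and 86.28 is covered: preferential rate Free applies instead.
Duty = €240,392.46 × 0% = €0.00.
Line 3 (47.44, Bralica, 361 units, €64,452.94):
Base rate for 47.44 is 27%.
The additional-duty order on 47.44 targets Meresta, not Bralica; it does not apply.
Duty = €64,452.94 × 27% = €17,402.29.
Total = €14,682.17 + €0.00 + €17,402.29 = €32,084.46.

€32,084.46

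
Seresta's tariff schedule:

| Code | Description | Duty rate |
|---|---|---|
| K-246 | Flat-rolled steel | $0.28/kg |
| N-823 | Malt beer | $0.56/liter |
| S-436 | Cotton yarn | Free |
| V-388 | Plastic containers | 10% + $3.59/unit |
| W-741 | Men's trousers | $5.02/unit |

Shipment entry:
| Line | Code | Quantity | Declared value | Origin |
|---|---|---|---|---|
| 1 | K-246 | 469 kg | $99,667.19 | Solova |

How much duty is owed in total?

Line 1 (K-246, Solova, 469 kg, $99,667.19):
Base rate for K-246 is $0.28/kg.
Duty = 469 × $0.28 = $131.32.

$131.32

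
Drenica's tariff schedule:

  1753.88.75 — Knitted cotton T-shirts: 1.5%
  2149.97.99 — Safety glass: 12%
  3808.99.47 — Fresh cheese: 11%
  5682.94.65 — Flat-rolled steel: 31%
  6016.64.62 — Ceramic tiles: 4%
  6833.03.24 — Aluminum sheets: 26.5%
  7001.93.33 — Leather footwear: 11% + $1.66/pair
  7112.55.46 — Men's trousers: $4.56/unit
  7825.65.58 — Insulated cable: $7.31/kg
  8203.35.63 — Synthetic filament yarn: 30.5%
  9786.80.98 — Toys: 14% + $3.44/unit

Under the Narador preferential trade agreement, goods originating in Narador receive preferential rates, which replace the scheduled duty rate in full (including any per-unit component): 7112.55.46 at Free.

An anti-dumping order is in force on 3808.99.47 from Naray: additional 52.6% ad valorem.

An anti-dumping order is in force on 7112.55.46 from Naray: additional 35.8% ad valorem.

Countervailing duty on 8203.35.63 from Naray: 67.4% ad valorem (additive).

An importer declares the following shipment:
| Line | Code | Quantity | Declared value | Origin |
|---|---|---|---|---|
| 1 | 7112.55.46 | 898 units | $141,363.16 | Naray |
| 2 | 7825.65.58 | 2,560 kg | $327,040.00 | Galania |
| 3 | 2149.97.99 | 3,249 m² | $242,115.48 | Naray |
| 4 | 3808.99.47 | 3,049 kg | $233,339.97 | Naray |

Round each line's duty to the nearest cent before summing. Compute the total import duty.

$250,874.57

Line 1 (7112.55.46, Naray, 898 units, $141,363.16):
Base rate for 7112.55.46 is $4.56/unit.
7112.55.46 has an FTA preferential rate, but origin Naray is not Narador; base rate stands.
Additional duty on 7112.55.46 from Naray: +35.8% ad valorem. Applied ad valorem rate = 35.8%.
Duty = $141,363.16 × 35.8% + 898 × $4.56 = $54,702.89.
Line 2 (7825.65.58, Galania, 2,560 kg, $327,040.00):
Base rate for 7825.65.58 is $7.31/kg.
Duty = 2,560 × $7.31 = $18,713.60.
Line 3 (2149.97.99, Naray, 3,249 m², $242,115.48):
Base rate for 2149.97.99 is 12%.
Duty = $242,115.48 × 12% = $29,053.86.
Line 4 (3808.99.47, Naray, 3,049 kg, $233,339.97):
Base rate for 3808.99.47 is 11%.
Additional duty on 3808.99.47 from Naray: +52.6%. Applied ad valorem rate: 11% + 52.6% = 63.6%.
Duty = $233,339.97 × 63.6% = $148,404.22.
Total = $54,702.89 + $18,713.60 + $29,053.86 + $148,404.22 = $250,874.57.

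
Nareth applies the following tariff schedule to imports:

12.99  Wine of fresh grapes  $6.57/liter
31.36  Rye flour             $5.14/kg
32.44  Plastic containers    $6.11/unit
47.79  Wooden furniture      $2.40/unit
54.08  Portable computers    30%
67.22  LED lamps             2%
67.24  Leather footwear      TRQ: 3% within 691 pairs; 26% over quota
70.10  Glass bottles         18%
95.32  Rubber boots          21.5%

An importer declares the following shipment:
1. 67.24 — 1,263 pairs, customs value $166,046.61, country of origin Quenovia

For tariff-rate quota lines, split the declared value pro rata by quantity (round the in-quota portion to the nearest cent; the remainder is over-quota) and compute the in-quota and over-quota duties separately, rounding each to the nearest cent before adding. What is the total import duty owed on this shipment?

$22,277.59

Line 1 (67.24, Quenovia, 1,263 pairs, $166,046.61):
Code 67.24 is under a tariff-rate quota (threshold 691 pairs). In-quota: 691 pairs at 3%; over-quota: 572 pairs at 26%.
Pro-rata value split: in-quota = $166,046.61 × 691/1,263 = $90,845.77; over-quota = $166,046.61 − $90,845.77 = $75,200.84.
In-quota duty = $90,845.77 × 3% = $2,725.37. Over-quota duty = $75,200.84 × 26% = $19,552.22.
Line duty = $2,725.37 + $19,552.22 = $22,277.59.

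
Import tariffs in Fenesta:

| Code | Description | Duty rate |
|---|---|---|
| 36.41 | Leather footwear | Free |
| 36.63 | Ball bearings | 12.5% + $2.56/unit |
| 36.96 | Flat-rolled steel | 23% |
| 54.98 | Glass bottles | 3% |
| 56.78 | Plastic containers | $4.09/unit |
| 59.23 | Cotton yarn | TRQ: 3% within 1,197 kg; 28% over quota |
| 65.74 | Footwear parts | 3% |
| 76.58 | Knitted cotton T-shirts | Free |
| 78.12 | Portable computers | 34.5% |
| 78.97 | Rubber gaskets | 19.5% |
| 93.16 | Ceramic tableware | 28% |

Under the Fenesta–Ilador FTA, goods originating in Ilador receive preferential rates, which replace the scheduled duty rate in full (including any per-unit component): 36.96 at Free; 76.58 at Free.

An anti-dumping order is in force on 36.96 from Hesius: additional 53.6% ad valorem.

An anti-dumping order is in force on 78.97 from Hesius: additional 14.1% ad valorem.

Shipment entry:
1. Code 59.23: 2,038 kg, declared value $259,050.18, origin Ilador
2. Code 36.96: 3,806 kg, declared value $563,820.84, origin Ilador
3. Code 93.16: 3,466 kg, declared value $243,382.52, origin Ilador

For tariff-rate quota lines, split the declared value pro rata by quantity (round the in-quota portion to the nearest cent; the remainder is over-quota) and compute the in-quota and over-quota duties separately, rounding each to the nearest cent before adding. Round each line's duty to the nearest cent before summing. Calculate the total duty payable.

Line 1 (59.23, Ilador, 2,038 kg, $259,050.18):
Code 59.23 is under a tariff-rate quota (threshold 1,197 kg). In-quota: 1,197 kg at 3%; over-quota: 841 kg at 28%.
Pro-rata value split: in-quota = $259,050.18 × 1,197/2,038 = $152,150.67; over-quota = $259,050.18 − $152,150.67 = $106,899.51.
In-quota duty = $152,150.67 × 3% = $4,564.52. Over-quota duty = $106,899.51 × 28% = $29,931.86.
Line duty = $4,564.52 + $29,931.86 = $34,496.38.
Line 2 (36.96, Ilador, 3,806 kg, $563,820.84):
Base rate for 36.96 is 23%.
Origin Ilador qualifies under the Fenesta–Ilador agreement and 36.96 is covered: preferential rate Free applies instead.
The additional-duty order on 36.96 targets Hesius, not Ilador; it does not apply.
Duty = $563,820.84 × 0% = $0.00.
Line 3 (93.16, Ilador, 3,466 kg, $243,382.52):
Base rate for 93.16 is 28%.
Origin Ilador is the FTA partner but 93.16 is not on the preference list; base rate stands.
Duty = $243,382.52 × 28% = $68,147.11.
Total = $34,496.38 + $0.00 + $68,147.11 = $102,643.49.

$102,643.49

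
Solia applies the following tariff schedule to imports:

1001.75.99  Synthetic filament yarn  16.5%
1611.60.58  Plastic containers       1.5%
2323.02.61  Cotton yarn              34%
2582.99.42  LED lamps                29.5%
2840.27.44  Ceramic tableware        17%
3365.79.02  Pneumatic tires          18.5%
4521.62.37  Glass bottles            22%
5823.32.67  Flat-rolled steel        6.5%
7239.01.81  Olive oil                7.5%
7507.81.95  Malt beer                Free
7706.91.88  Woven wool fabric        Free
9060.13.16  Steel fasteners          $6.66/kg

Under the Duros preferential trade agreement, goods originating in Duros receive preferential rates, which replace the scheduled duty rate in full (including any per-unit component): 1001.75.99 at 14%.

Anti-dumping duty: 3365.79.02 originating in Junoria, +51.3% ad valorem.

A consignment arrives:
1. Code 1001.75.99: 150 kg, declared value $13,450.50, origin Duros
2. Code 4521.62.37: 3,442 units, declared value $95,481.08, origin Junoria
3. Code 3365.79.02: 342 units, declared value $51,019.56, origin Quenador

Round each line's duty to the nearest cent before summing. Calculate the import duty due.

Line 1 (1001.75.99, Duros, 150 kg, $13,450.50):
Base rate for 1001.75.99 is 16.5%.
Origin Duros qualifies under the Solia–Duros agreement and 1001.75.99 is covered: preferential rate 14% applies instead.
Duty = $13,450.50 × 14% = $1,883.07.
Line 2 (4521.62.37, Junoria, 3,442 units, $95,481.08):
Base rate for 4521.62.37 is 22%.
Duty = $95,481.08 × 22% = $21,005.84.
Line 3 (3365.79.02, Quenador, 342 units, $51,019.56):
Base rate for 3365.79.02 is 18.5%.
The additional-duty order on 3365.79.02 targets Junoria, not Quenador; it does not apply.
Duty = $51,019.56 × 18.5% = $9,438.62.
Total = $1,883.07 + $21,005.84 + $9,438.62 = $32,327.53.

$32,327.53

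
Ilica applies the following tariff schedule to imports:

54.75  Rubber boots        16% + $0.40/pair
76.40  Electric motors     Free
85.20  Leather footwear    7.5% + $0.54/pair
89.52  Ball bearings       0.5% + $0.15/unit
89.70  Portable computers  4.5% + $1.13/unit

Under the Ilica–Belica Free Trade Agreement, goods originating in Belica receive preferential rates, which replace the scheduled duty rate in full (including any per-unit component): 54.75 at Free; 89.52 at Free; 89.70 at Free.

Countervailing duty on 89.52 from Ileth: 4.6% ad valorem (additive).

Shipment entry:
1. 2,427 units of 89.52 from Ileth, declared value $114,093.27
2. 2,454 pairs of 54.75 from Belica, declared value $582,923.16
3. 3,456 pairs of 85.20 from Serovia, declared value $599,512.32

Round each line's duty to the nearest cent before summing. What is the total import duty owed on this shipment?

Line 1 (89.52, Ileth, 2,427 units, $114,093.27):
Base rate for 89.52 is 0.5% + $0.15/unit.
89.52 has an FTA preferential rate, but origin Ileth is not Belica; base rate stands.
Additional duty on 89.52 from Ileth: +4.6%. Applied ad valorem rate: 0.5% + 4.6% = 5.1%.
Duty = $114,093.27 × 5.1% + 2,427 × $0.15 = $6,182.81.
Line 2 (54.75, Belica, 2,454 pairs, $582,923.16):
Base rate for 54.75 is 16% + $0.40/pair.
Origin Belica qualifies under the Ilica–Belica agreement and 54.75 is covered: preferential rate Free applies instead.
Duty = $582,923.16 × 0% = $0.00.
Line 3 (85.20, Serovia, 3,456 pairs, $599,512.32):
Base rate for 85.20 is 7.5% + $0.54/pair.
Duty = $599,512.32 × 7.5% + 3,456 × $0.54 = $46,829.66.
Total = $6,182.81 + $0.00 + $46,829.66 = $53,012.47.

$53,012.47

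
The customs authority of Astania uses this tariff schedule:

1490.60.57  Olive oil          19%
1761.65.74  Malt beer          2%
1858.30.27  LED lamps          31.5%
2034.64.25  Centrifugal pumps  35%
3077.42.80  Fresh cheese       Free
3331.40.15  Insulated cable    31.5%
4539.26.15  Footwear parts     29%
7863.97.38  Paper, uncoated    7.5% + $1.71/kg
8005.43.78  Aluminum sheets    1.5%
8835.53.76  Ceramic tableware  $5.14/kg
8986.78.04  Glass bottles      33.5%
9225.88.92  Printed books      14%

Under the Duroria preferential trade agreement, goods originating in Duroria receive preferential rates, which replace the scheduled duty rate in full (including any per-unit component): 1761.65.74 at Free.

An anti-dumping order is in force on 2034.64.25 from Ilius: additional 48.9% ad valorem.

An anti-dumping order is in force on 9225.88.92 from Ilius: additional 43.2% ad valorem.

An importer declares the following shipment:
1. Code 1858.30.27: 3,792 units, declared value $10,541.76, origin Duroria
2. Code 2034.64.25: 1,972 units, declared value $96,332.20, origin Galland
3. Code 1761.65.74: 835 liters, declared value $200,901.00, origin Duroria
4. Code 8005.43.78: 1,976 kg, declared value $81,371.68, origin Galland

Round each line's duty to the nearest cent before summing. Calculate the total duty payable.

Line 1 (1858.30.27, Duroria, 3,792 units, $10,541.76):
Base rate for 1858.30.27 is 31.5%.
Origin Duroria is the FTA partner but 1858.30.27 is not on the preference list; base rate stands.
Duty = $10,541.76 × 31.5% = $3,320.65.
Line 2 (2034.64.25, Galland, 1,972 units, $96,332.20):
Base rate for 2034.64.25 is 35%.
The additional-duty order on 2034.64.25 targets Ilius, not Galland; it does not apply.
Duty = $96,332.20 × 35% = $33,716.27.
Line 3 (1761.65.74, Duroria, 835 liters, $200,901.00):
Base rate for 1761.65.74 is 2%.
Origin Duroria qualifies under the Astania–Duroria agreement and 1761.65.74 is covered: preferential rate Free applies instead.
Duty = $200,901.00 × 0% = $0.00.
Line 4 (8005.43.78, Galland, 1,976 kg, $81,371.68):
Base rate for 8005.43.78 is 1.5%.
Duty = $81,371.68 × 1.5% = $1,220.58.
Total = $3,320.65 + $33,716.27 + $0.00 + $1,220.58 = $38,257.50.

$38,257.50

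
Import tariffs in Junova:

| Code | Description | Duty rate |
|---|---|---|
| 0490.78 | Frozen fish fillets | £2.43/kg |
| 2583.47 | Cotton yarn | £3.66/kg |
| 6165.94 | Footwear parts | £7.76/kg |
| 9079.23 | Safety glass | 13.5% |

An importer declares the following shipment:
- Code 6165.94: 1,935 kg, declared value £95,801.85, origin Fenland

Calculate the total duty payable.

Line 1 (6165.94, Fenland, 1,935 kg, £95,801.85):
Base rate for 6165.94 is £7.76/kg.
Duty = 1,935 × £7.76 = £15,015.60.

£15,015.60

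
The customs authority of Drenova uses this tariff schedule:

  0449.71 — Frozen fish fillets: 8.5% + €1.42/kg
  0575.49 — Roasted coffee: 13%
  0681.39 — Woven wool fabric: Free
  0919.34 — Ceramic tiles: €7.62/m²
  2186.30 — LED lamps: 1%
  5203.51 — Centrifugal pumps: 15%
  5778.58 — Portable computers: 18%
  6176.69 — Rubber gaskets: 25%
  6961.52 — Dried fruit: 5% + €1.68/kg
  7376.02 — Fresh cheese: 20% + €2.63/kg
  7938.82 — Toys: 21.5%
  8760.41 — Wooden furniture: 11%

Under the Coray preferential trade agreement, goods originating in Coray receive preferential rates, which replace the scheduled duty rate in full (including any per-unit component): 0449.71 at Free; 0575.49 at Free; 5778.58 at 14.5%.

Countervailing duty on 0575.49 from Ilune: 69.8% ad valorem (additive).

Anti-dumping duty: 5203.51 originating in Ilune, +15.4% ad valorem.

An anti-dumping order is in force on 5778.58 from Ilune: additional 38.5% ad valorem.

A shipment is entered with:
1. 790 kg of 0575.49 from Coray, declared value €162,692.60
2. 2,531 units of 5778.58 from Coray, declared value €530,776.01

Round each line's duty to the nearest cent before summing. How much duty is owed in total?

€76,962.52

Line 1 (0575.49, Coray, 790 kg, €162,692.60):
Base rate for 0575.49 is 13%.
Origin Coray qualifies under the Drenova–Coray agreement and 0575.49 is covered: preferential rate Free applies instead.
The additional-duty order on 0575.49 targets Ilune, not Coray; it does not apply.
Duty = €162,692.60 × 0% = €0.00.
Line 2 (5778.58, Coray, 2,531 units, €530,776.01):
Base rate for 5778.58 is 18%.
Origin Coray qualifies under the Drenova–Coray agreement and 5778.58 is covered: preferential rate 14.5% applies instead.
The additional-duty order on 5778.58 targets Ilune, not Coray; it does not apply.
Duty = €530,776.01 × 14.5% = €76,962.52.
Total = €0.00 + €76,962.52 = €76,962.52.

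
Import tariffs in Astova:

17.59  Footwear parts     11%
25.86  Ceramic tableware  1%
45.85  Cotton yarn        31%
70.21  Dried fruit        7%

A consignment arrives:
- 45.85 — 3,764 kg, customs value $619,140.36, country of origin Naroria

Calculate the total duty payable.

$191,933.51

Line 1 (45.85, Naroria, 3,764 kg, $619,140.36):
Base rate for 45.85 is 31%.
Duty = $619,140.36 × 31% = $191,933.51.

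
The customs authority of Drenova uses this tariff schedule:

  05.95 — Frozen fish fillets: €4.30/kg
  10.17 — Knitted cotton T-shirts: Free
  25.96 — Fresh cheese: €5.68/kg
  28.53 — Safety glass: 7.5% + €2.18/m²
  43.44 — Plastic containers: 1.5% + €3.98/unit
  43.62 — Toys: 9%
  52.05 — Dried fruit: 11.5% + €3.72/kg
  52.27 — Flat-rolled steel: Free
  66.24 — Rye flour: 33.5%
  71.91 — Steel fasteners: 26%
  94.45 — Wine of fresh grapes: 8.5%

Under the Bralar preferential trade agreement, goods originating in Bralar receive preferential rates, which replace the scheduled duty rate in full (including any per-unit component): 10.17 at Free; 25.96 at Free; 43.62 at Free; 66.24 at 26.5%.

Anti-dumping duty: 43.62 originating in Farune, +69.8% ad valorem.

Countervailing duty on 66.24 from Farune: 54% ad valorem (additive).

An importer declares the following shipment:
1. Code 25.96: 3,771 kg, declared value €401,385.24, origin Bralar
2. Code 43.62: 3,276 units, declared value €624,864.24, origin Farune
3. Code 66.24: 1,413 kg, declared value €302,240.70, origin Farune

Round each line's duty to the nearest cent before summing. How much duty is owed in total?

Line 1 (25.96, Bralar, 3,771 kg, €401,385.24):
Base rate for 25.96 is €5.68/kg.
Origin Bralar qualifies under the Drenova–Bralar agreement and 25.96 is covered: preferential rate Free applies instead.
Duty = €401,385.24 × 0% = €0.00.
Line 2 (43.62, Farune, 3,276 units, €624,864.24):
Base rate for 43.62 is 9%.
43.62 has an FTA preferential rate, but origin Farune is not Bralar; base rate stands.
Additional duty on 43.62 from Farune: +69.8%. Applied ad valorem rate: 9% + 69.8% = 78.8%.
Duty = €624,864.24 × 78.8% = €492,393.02.
Line 3 (66.24, Farune, 1,413 kg, €302,240.70):
Base rate for 66.24 is 33.5%.
66.24 has an FTA preferential rate, but origin Farune is not Bralar; base rate stands.
Additional duty on 66.24 from Farune: +54%. Applied ad valorem rate: 33.5% + 54% = 87.5%.
Duty = €302,240.70 × 87.5% = €264,460.61.
Total = €0.00 + €492,393.02 + €264,460.61 = €756,853.63.

€756,853.63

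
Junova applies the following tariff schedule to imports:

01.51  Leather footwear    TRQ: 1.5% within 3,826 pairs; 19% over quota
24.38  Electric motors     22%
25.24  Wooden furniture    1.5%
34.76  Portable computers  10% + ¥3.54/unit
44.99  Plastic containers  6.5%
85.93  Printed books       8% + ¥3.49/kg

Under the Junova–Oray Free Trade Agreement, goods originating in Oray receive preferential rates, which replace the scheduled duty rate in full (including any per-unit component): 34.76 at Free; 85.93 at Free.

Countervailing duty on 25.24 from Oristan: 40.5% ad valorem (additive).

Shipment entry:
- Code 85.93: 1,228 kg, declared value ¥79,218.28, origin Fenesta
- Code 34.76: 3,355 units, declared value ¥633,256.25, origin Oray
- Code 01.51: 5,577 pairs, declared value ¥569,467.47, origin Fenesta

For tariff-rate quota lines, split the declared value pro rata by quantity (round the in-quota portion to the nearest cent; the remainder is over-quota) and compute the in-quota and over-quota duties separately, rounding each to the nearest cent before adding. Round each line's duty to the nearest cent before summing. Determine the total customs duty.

Line 1 (85.93, Fenesta, 1,228 kg, ¥79,218.28):
Base rate for 85.93 is 8% + ¥3.49/kg.
85.93 has an FTA preferential rate, but origin Fenesta is not Oray; base rate stands.
Duty = ¥79,218.28 × 8% + 1,228 × ¥3.49 = ¥10,623.18.
Line 2 (34.76, Oray, 3,355 units, ¥633,256.25):
Base rate for 34.76 is 10% + ¥3.54/unit.
Origin Oray qualifies under the Junova–Oray agreement and 34.76 is covered: preferential rate Free applies instead.
Duty = ¥633,256.25 × 0% = ¥0.00.
Line 3 (01.51, Fenesta, 5,577 pairs, ¥569,467.47):
Code 01.51 is under a tariff-rate quota (threshold 3,826 pairs). In-quota: 3,826 pairs at 1.5%; over-quota: 1,751 pairs at 19%.
Pro-rata value split: in-quota = ¥569,467.47 × 3,826/5,577 = ¥390,672.86; over-quota = ¥569,467.47 − ¥390,672.86 = ¥178,794.61.
In-quota duty = ¥390,672.86 × 1.5% = ¥5,860.09. Over-quota duty = ¥178,794.61 × 19% = ¥33,970.98.
Line duty = ¥5,860.09 + ¥33,970.98 = ¥39,831.07.
Total = ¥10,623.18 + ¥0.00 + ¥39,831.07 = ¥50,454.25.

¥50,454.25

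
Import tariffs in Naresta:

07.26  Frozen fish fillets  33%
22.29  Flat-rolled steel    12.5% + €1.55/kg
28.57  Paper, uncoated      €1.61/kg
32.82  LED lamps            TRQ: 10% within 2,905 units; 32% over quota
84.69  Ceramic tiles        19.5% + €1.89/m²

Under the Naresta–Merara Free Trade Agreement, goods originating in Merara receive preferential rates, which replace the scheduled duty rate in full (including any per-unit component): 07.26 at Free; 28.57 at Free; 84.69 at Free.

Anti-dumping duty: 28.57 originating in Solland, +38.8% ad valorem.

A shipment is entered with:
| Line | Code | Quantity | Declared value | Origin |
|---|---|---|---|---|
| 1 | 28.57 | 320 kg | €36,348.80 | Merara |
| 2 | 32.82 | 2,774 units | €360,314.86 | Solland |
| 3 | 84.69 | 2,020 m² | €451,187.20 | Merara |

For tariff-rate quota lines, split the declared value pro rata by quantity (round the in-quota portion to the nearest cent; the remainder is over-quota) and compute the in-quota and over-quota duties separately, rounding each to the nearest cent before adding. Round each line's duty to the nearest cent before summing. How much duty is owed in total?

€36,031.49

Line 1 (28.57, Merara, 320 kg, €36,348.80):
Base rate for 28.57 is €1.61/kg.
Origin Merara qualifies under the Naresta–Merara agreement and 28.57 is covered: preferential rate Free applies instead.
The additional-duty order on 28.57 targets Solland, not Merara; it does not apply.
Duty = €36,348.80 × 0% = €0.00.
Line 2 (32.82, Solland, 2,774 units, €360,314.86):
Code 32.82 is under a tariff-rate quota (threshold 2,905 units). Quantity 2,774 units is within the quota, so the in-quota rate 10% applies to the full value.
Duty = €360,314.86 × 10% = €36,031.49.
Line 3 (84.69, Merara, 2,020 m², €451,187.20):
Base rate for 84.69 is 19.5% + €1.89/m².
Origin Merara qualifies under the Naresta–Merara agreement and 84.69 is covered: preferential rate Free applies instead.
Duty = €451,187.20 × 0% = €0.00.
Total = €0.00 + €36,031.49 + €0.00 = €36,031.49.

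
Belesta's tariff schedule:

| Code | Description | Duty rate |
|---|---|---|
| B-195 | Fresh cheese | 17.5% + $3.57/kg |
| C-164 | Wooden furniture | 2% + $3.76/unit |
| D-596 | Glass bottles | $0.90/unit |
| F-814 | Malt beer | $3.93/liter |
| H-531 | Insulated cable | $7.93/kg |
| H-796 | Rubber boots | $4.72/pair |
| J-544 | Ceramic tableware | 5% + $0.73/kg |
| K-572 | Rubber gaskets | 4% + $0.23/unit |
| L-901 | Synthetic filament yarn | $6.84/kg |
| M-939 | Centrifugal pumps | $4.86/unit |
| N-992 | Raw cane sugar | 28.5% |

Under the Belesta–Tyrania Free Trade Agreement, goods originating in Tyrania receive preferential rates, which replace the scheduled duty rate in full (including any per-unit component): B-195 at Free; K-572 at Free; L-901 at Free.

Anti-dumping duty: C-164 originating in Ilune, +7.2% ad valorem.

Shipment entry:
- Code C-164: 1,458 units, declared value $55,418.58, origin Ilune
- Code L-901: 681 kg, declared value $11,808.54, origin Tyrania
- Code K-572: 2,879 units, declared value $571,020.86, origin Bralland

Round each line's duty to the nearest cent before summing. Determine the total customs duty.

Line 1 (C-164, Ilune, 1,458 units, $55,418.58):
Base rate for C-164 is 2% + $3.76/unit.
Additional duty on C-164 from Ilune: +7.2%. Applied ad valorem rate: 2% + 7.2% = 9.2%.
Duty = $55,418.58 × 9.2% + 1,458 × $3.76 = $10,580.59.
Line 2 (L-901, Tyrania, 681 kg, $11,808.54):
Base rate for L-901 is $6.84/kg.
Origin Tyrania qualifies under the Belesta–Tyrania agreement and L-901 is covered: preferential rate Free applies instead.
Duty = $11,808.54 × 0% = $0.00.
Line 3 (K-572, Bralland, 2,879 units, $571,020.86):
Base rate for K-572 is 4% + $0.23/unit.
K-572 has an FTA preferential rate, but origin Bralland is not Tyrania; base rate stands.
Duty = $571,020.86 × 4% + 2,879 × $0.23 = $23,503.00.
Total = $10,580.59 + $0.00 + $23,503.00 = $34,083.59.

$34,083.59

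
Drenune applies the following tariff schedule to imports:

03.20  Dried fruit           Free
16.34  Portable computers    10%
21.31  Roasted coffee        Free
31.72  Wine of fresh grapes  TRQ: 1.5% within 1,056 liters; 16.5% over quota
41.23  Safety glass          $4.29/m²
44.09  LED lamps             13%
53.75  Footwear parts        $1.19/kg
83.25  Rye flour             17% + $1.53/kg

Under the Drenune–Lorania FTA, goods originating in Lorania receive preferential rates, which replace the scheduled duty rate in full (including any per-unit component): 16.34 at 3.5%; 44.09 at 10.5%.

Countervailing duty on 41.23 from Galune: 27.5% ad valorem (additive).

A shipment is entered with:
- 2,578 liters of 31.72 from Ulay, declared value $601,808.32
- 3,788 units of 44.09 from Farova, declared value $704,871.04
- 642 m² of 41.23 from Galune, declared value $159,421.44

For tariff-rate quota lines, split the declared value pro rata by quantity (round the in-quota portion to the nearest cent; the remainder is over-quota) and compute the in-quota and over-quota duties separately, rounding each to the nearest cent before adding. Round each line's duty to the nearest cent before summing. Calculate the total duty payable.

$200,549.80

Line 1 (31.72, Ulay, 2,578 liters, $601,808.32):
Code 31.72 is under a tariff-rate quota (threshold 1,056 liters). In-quota: 1,056 liters at 1.5%; over-quota: 1,522 liters at 16.5%.
Pro-rata value split: in-quota = $601,808.32 × 1,056/2,578 = $246,512.64; over-quota = $601,808.32 − $246,512.64 = $355,295.68.
In-quota duty = $246,512.64 × 1.5% = $3,697.69. Over-quota duty = $355,295.68 × 16.5% = $58,623.79.
Line duty = $3,697.69 + $58,623.79 = $62,321.48.
Line 2 (44.09, Farova, 3,788 units, $704,871.04):
Base rate for 44.09 is 13%.
44.09 has an FTA preferential rate, but origin Farova is not Lorania; base rate stands.
Duty = $704,871.04 × 13% = $91,633.24.
Line 3 (41.23, Galune, 642 m², $159,421.44):
Base rate for 41.23 is $4.29/m².
Additional duty on 41.23 from Galune: +27.5% ad valorem. Applied ad valorem rate = 27.5%.
Duty = $159,421.44 × 27.5% + 642 × $4.29 = $46,595.08.
Total = $62,321.48 + $91,633.24 + $46,595.08 = $200,549.80.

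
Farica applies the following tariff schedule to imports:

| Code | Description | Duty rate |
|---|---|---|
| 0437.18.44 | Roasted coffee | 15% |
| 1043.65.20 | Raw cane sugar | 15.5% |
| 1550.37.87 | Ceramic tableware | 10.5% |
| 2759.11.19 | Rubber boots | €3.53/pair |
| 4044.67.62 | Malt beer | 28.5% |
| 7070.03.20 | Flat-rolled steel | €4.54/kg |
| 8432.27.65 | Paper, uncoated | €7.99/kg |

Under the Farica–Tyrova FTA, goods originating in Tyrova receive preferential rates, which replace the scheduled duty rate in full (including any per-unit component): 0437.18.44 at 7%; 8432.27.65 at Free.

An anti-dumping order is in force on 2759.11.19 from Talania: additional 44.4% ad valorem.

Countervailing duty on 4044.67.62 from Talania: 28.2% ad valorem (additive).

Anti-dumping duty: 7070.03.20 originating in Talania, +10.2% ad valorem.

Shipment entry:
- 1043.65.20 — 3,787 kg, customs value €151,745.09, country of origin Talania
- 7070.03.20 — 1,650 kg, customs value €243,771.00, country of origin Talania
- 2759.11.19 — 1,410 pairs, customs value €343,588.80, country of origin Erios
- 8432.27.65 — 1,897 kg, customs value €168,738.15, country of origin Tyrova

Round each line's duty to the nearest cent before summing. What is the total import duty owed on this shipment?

€60,853.43

Line 1 (1043.65.20, Talania, 3,787 kg, €151,745.09):
Base rate for 1043.65.20 is 15.5%.
Duty = €151,745.09 × 15.5% = €23,520.49.
Line 2 (7070.03.20, Talania, 1,650 kg, €243,771.00):
Base rate for 7070.03.20 is €4.54/kg.
Additional duty on 7070.03.20 from Talania: +10.2% ad valorem. Applied ad valorem rate = 10.2%.
Duty = €243,771.00 × 10.2% + 1,650 × €4.54 = €32,355.64.
Line 3 (2759.11.19, Erios, 1,410 pairs, €343,588.80):
Base rate for 2759.11.19 is €3.53/pair.
The additional-duty order on 2759.11.19 targets Talania, not Erios; it does not apply.
Duty = 1,410 × €3.53 = €4,977.30.
Line 4 (8432.27.65, Tyrova, 1,897 kg, €168,738.15):
Base rate for 8432.27.65 is €7.99/kg.
Origin Tyrova qualifies under the Farica–Tyrova agreement and 8432.27.65 is covered: preferential rate Free applies instead.
Duty = €168,738.15 × 0% = €0.00.
Total = €23,520.49 + €32,355.64 + €4,977.30 + €0.00 = €60,853.43.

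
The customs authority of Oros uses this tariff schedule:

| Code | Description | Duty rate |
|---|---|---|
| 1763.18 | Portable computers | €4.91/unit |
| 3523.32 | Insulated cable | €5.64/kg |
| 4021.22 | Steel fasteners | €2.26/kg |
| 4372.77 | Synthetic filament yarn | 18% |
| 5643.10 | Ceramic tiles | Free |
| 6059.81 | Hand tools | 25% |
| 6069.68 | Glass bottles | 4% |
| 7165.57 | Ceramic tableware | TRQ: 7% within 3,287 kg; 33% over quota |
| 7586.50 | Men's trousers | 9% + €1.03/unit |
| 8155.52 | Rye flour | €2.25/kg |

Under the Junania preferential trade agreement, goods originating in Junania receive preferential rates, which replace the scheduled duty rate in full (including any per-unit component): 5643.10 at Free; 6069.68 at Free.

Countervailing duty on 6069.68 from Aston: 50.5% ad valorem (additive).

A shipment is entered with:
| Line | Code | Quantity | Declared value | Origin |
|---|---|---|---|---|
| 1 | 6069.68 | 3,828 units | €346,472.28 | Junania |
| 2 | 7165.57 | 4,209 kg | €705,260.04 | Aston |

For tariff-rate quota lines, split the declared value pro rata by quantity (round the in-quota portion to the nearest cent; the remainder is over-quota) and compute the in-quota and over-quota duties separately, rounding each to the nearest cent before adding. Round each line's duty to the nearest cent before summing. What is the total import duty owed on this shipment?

€89,535.69

Line 1 (6069.68, Junania, 3,828 units, €346,472.28):
Base rate for 6069.68 is 4%.
Origin Junania qualifies under the Oros–Junania agreement and 6069.68 is covered: preferential rate Free applies instead.
The additional-duty order on 6069.68 targets Aston, not Junania; it does not apply.
Duty = €346,472.28 × 0% = €0.00.
Line 2 (7165.57, Aston, 4,209 kg, €705,260.04):
Code 7165.57 is under a tariff-rate quota (threshold 3,287 kg). In-quota: 3,287 kg at 7%; over-quota: 922 kg at 33%.
Pro-rata value split: in-quota = €705,260.04 × 3,287/4,209 = €550,769.72; over-quota = €705,260.04 − €550,769.72 = €154,490.32.
In-quota duty = €550,769.72 × 7% = €38,553.88. Over-quota duty = €154,490.32 × 33% = €50,981.81.
Line duty = €38,553.88 + €50,981.81 = €89,535.69.
Total = €0.00 + €89,535.69 = €89,535.69.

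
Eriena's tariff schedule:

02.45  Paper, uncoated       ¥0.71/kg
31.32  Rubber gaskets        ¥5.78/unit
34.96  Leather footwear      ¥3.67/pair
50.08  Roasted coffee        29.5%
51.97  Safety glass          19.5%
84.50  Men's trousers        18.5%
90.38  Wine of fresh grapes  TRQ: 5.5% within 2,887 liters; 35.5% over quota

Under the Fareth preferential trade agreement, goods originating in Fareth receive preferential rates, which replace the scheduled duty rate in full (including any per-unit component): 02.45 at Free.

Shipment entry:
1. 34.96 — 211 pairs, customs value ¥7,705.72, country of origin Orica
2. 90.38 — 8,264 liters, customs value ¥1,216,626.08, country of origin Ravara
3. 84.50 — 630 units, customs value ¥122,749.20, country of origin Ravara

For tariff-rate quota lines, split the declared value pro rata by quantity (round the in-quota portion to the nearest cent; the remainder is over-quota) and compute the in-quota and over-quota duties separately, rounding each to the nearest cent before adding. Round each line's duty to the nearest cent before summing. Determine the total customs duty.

Line 1 (34.96, Orica, 211 pairs, ¥7,705.72):
Base rate for 34.96 is ¥3.67/pair.
Duty = 211 × ¥3.67 = ¥774.37.
Line 2 (90.38, Ravara, 8,264 liters, ¥1,216,626.08):
Code 90.38 is under a tariff-rate quota (threshold 2,887 liters). In-quota: 2,887 liters at 5.5%; over-quota: 5,377 liters at 35.5%.
Pro-rata value split: in-quota = ¥1,216,626.08 × 2,887/8,264 = ¥425,024.14; over-quota = ¥1,216,626.08 − ¥425,024.14 = ¥791,601.94.
In-quota duty = ¥425,024.14 × 5.5% = ¥23,376.33. Over-quota duty = ¥791,601.94 × 35.5% = ¥281,018.69.
Line duty = ¥23,376.33 + ¥281,018.69 = ¥304,395.02.
Line 3 (84.50, Ravara, 630 units, ¥122,749.20):
Base rate for 84.50 is 18.5%.
Duty = ¥122,749.20 × 18.5% = ¥22,708.60.
Total = ¥774.37 + ¥304,395.02 + ¥22,708.60 = ¥327,877.99.

¥327,877.99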